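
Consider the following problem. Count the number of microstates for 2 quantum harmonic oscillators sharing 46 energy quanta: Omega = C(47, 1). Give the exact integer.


Step 1: Use binomial coefficient C(47, 1)
Step 2: Numerator = 47! / 46!
Step 3: Denominator = 1!
Step 4: Omega = 47

47


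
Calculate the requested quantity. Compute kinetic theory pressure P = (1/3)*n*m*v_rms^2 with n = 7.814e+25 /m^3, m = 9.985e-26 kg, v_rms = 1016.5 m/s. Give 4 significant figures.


Step 1: v_rms^2 = 1016.5^2 = 1.033e+06
Step 2: n*m = 7.814e+25*9.985e-26 = 7.802
Step 3: P = (1/3)*7.802*1.033e+06 = 2.687e+06 Pa

2.687e+06


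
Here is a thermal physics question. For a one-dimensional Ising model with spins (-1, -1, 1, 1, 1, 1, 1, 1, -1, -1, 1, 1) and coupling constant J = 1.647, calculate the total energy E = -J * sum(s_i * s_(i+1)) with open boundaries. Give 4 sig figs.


Step 1: Nearest-neighbor products: 1, -1, 1, 1, 1, 1, 1, -1, 1, -1, 1
Step 2: Sum of products = 5
Step 3: E = -1.647 * 5 = -8.235

-8.235


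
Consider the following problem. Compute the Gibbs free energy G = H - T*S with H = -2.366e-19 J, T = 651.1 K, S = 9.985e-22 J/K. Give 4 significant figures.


Step 1: T*S = 651.1 * 9.985e-22 = 6.501e-19 J
Step 2: G = H - T*S = -2.366e-19 - 6.501e-19
Step 3: G = -8.867e-19 J

-8.867e-19


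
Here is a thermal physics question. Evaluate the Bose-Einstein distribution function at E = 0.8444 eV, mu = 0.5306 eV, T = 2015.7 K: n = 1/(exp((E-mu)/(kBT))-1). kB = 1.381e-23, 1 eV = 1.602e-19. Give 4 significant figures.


Step 1: (E - mu) = 0.3138 eV
Step 2: x = (E-mu)*eV/(kB*T) = 0.3138*1.602e-19/(1.381e-23*2015.7) = 1.806
Step 3: exp(x) = 6.086
Step 4: n = 1/(exp(x)-1) = 0.1966

0.1966


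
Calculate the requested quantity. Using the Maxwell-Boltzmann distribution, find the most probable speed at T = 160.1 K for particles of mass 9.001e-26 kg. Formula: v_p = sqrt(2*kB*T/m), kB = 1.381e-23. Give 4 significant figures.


Step 1: Numerator = 2*kB*T = 2*1.381e-23*160.1 = 4.422e-21
Step 2: Ratio = 4.422e-21 / 9.001e-26 = 4.913e+04
Step 3: v_p = sqrt(4.913e+04) = 221.6 m/s

221.6


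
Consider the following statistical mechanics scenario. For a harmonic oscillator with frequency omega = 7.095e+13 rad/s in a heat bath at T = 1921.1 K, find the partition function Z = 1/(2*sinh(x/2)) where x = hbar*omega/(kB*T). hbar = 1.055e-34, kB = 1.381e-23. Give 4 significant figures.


Step 1: Compute x = hbar*omega/(kB*T) = 1.055e-34*7.095e+13/(1.381e-23*1921.1) = 0.2821
Step 2: x/2 = 0.1411
Step 3: sinh(x/2) = 0.1415
Step 4: Z = 1/(2*0.1415) = 3.533

3.533


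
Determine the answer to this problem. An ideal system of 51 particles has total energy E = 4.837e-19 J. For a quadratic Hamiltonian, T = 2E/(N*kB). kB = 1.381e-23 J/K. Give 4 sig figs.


Step 1: Numerator = 2*E = 2*4.837e-19 = 9.674e-19 J
Step 2: Denominator = N*kB = 51*1.381e-23 = 7.043e-22
Step 3: T = 9.674e-19 / 7.043e-22 = 1374 K

1374


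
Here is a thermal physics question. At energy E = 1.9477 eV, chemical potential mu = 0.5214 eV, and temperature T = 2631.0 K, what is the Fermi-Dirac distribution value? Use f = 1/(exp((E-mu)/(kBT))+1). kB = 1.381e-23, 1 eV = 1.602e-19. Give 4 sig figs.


Step 1: (E - mu) = 1.9477 - 0.5214 = 1.426 eV
Step 2: Convert: (E-mu)*eV = 2.285e-19 J
Step 3: x = (E-mu)*eV/(kB*T) = 6.289
Step 4: f = 1/(exp(6.289)+1) = 0.001854

0.001854


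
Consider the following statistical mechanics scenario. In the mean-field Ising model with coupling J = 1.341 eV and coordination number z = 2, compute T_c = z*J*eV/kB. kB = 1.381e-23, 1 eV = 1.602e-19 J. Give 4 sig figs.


Step 1: z*J = 2*1.341 = 2.682 eV
Step 2: Convert to Joules: 2.682*1.602e-19 = 4.297e-19 J
Step 3: T_c = 4.297e-19 / 1.381e-23 = 3.111e+04 K

3.111e+04


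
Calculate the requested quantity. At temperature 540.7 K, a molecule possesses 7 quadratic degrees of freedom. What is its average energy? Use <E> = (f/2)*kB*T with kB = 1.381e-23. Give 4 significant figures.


Step 1: f/2 = 7/2 = 3.5
Step 2: kB*T = 1.381e-23 * 540.7 = 7.467e-21
Step 3: <E> = 3.5 * 7.467e-21 = 2.613e-20 J

2.613e-20


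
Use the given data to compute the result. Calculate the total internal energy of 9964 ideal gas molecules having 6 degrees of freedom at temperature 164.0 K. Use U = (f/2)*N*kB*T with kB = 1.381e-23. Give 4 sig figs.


Step 1: f/2 = 6/2 = 3.0
Step 2: N*kB*T = 9964*1.381e-23*164.0 = 2.257e-17
Step 3: U = 3.0 * 2.257e-17 = 6.77e-17 J

6.77e-17


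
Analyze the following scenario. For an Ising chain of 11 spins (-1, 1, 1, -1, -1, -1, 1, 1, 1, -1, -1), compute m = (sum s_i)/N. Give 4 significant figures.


Step 1: Count up spins (+1): 5, down spins (-1): 6
Step 2: Total magnetization M = 5 - 6 = -1
Step 3: m = M/N = -1/11 = -0.09091

-0.09091


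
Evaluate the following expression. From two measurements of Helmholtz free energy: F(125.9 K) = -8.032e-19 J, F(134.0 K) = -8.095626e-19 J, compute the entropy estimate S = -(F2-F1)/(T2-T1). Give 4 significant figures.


Step 1: dF = F2 - F1 = -8.095626e-19 - (-8.032e-19) = -6.3626e-21 J
Step 2: dT = T2 - T1 = 134.0 - 125.9 = 8.1 K
Step 3: S = -dF/dT = -(-6.3626e-21)/8.1 = 7.855e-22 J/K

7.855e-22


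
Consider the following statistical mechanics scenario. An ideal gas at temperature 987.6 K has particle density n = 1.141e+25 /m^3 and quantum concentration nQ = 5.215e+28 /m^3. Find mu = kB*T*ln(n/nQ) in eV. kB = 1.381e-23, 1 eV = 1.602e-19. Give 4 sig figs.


Step 1: n/nQ = 1.141e+25/5.215e+28 = 0.0002188
Step 2: ln(n/nQ) = -8.427
Step 3: mu = kB*T*ln(n/nQ) = 1.364e-20*-8.427 = -1.149e-19 J
Step 4: Convert to eV: -1.149e-19/1.602e-19 = -0.7175 eV

-0.7175


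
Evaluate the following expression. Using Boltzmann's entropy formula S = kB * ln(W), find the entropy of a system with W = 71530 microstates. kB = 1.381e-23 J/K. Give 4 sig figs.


Step 1: ln(W) = ln(71530) = 11.18
Step 2: S = kB * ln(W) = 1.381e-23 * 11.18
Step 3: S = 1.544e-22 J/K

1.544e-22


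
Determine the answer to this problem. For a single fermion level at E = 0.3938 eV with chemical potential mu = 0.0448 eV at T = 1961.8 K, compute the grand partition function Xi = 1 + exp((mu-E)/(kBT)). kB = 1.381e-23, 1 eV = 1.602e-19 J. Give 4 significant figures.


Step 1: (mu - E) = 0.0448 - 0.3938 = -0.349 eV
Step 2: x = (mu-E)*eV/(kB*T) = -0.349*1.602e-19/(1.381e-23*1961.8) = -2.064
Step 3: exp(x) = 0.127
Step 4: Xi = 1 + 0.127 = 1.127

1.127


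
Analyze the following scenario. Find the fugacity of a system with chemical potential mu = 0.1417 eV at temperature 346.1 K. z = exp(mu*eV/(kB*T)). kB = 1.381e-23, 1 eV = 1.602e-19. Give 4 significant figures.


Step 1: Convert mu to Joules: 0.1417*1.602e-19 = 2.27e-20 J
Step 2: kB*T = 1.381e-23*346.1 = 4.78e-21 J
Step 3: mu/(kB*T) = 4.749
Step 4: z = exp(4.749) = 115.5

115.5


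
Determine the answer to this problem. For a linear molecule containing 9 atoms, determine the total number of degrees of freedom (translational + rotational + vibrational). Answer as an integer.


Step 1: Translational DOF = 3
Step 2: Rotational DOF (linear) = 2
Step 3: Vibrational DOF = 3*9 - 5 = 22
Step 4: Total = 3 + 2 + 22 = 27

27


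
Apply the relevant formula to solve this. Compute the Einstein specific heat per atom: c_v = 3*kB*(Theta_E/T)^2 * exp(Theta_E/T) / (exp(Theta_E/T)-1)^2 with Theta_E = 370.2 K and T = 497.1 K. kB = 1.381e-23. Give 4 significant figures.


Step 1: x = Theta_E/T = 370.2/497.1 = 0.7447
Step 2: x^2 = 0.5546
Step 3: exp(x) = 2.106
Step 4: c_v = 3*1.381e-23*0.5546*2.106/(2.106-1)^2 = 3.957e-23

3.957e-23


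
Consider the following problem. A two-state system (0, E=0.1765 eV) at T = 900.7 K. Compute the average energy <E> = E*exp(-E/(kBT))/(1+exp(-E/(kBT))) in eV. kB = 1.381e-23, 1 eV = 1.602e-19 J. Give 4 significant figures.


Step 1: beta*E = 0.1765*1.602e-19/(1.381e-23*900.7) = 2.273
Step 2: exp(-beta*E) = 0.103
Step 3: <E> = 0.1765*0.103/(1+0.103) = 0.01648 eV

0.01648


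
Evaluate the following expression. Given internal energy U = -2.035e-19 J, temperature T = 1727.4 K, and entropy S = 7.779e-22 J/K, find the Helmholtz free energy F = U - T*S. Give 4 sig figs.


Step 1: T*S = 1727.4 * 7.779e-22 = 1.344e-18 J
Step 2: F = U - T*S = -2.035e-19 - 1.344e-18
Step 3: F = -1.547e-18 J

-1.547e-18


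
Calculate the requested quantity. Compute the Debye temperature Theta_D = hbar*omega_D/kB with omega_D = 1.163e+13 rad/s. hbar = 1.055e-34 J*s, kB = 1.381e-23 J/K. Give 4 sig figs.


Step 1: hbar*omega_D = 1.055e-34 * 1.163e+13 = 1.227e-21 J
Step 2: Theta_D = 1.227e-21 / 1.381e-23
Step 3: Theta_D = 88.85 K

88.85


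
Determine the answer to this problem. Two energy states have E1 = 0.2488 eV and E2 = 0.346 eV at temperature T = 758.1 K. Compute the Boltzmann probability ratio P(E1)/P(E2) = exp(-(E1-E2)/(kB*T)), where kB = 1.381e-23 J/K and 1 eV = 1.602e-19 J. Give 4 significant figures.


Step 1: Compute energy difference dE = E1 - E2 = 0.2488 - 0.346 = -0.0972 eV
Step 2: Convert to Joules: dE_J = -0.0972 * 1.602e-19 = -1.557e-20 J
Step 3: Compute exponent = -dE_J / (kB * T) = -(-1.557e-20) / (1.381e-23 * 758.1) = 1.487
Step 4: P(E1)/P(E2) = exp(1.487) = 4.425

4.425


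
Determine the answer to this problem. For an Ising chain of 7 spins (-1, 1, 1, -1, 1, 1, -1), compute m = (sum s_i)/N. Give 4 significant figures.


Step 1: Count up spins (+1): 4, down spins (-1): 3
Step 2: Total magnetization M = 4 - 3 = 1
Step 3: m = M/N = 1/7 = 0.1429

0.1429


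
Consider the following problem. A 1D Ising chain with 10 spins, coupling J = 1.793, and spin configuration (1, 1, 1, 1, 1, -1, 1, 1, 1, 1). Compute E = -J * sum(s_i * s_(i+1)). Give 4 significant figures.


Step 1: Nearest-neighbor products: 1, 1, 1, 1, -1, -1, 1, 1, 1
Step 2: Sum of products = 5
Step 3: E = -1.793 * 5 = -8.965

-8.965


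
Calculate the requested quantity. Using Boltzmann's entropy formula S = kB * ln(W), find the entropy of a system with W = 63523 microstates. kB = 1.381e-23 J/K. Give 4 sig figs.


Step 1: ln(W) = ln(63523) = 11.06
Step 2: S = kB * ln(W) = 1.381e-23 * 11.06
Step 3: S = 1.527e-22 J/K

1.527e-22


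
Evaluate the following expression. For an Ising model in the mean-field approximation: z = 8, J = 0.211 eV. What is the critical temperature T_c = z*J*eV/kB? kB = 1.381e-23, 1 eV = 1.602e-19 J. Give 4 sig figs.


Step 1: z*J = 8*0.211 = 1.688 eV
Step 2: Convert to Joules: 1.688*1.602e-19 = 2.704e-19 J
Step 3: T_c = 2.704e-19 / 1.381e-23 = 1.958e+04 K

1.958e+04


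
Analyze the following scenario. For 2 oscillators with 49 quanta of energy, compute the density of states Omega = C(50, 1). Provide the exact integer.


Step 1: Use binomial coefficient C(50, 1)
Step 2: Numerator = 50! / 49!
Step 3: Denominator = 1!
Step 4: Omega = 50

50


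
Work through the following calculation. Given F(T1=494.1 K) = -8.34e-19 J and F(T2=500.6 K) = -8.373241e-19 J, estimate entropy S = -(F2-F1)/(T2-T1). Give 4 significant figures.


Step 1: dF = F2 - F1 = -8.373241e-19 - (-8.34e-19) = -3.3241e-21 J
Step 2: dT = T2 - T1 = 500.6 - 494.1 = 6.5 K
Step 3: S = -dF/dT = -(-3.3241e-21)/6.5 = 5.114e-22 J/K

5.114e-22


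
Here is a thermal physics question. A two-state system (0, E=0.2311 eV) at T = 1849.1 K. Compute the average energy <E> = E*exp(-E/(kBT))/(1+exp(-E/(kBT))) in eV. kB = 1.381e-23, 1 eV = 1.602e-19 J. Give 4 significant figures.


Step 1: beta*E = 0.2311*1.602e-19/(1.381e-23*1849.1) = 1.45
Step 2: exp(-beta*E) = 0.2346
Step 3: <E> = 0.2311*0.2346/(1+0.2346) = 0.04392 eV

0.04392


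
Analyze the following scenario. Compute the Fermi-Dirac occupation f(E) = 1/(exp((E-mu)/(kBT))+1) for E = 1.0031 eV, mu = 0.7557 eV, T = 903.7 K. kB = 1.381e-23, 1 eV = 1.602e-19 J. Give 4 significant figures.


Step 1: (E - mu) = 1.0031 - 0.7557 = 0.2474 eV
Step 2: Convert: (E-mu)*eV = 3.963e-20 J
Step 3: x = (E-mu)*eV/(kB*T) = 3.176
Step 4: f = 1/(exp(3.176)+1) = 0.04009

0.04009


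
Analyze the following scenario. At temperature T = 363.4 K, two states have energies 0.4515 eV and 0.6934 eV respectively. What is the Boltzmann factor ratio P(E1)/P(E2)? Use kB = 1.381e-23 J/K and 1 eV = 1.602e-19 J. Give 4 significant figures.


Step 1: Compute energy difference dE = E1 - E2 = 0.4515 - 0.6934 = -0.2419 eV
Step 2: Convert to Joules: dE_J = -0.2419 * 1.602e-19 = -3.875e-20 J
Step 3: Compute exponent = -dE_J / (kB * T) = -(-3.875e-20) / (1.381e-23 * 363.4) = 7.722
Step 4: P(E1)/P(E2) = exp(7.722) = 2257

2257


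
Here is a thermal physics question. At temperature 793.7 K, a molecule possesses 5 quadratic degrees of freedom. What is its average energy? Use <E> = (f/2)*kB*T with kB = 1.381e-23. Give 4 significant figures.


Step 1: f/2 = 5/2 = 2.5
Step 2: kB*T = 1.381e-23 * 793.7 = 1.096e-20
Step 3: <E> = 2.5 * 1.096e-20 = 2.74e-20 J

2.74e-20


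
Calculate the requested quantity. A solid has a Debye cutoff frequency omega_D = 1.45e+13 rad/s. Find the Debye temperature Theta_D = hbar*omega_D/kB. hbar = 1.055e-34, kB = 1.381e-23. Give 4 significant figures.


Step 1: hbar*omega_D = 1.055e-34 * 1.45e+13 = 1.53e-21 J
Step 2: Theta_D = 1.53e-21 / 1.381e-23
Step 3: Theta_D = 110.8 K

110.8


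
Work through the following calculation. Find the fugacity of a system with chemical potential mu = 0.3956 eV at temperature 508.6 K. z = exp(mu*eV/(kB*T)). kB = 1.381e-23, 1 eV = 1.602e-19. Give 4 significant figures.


Step 1: Convert mu to Joules: 0.3956*1.602e-19 = 6.338e-20 J
Step 2: kB*T = 1.381e-23*508.6 = 7.024e-21 J
Step 3: mu/(kB*T) = 9.023
Step 4: z = exp(9.023) = 8291

8291


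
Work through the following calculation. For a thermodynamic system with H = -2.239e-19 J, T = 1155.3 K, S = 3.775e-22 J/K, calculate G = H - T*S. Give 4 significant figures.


Step 1: T*S = 1155.3 * 3.775e-22 = 4.361e-19 J
Step 2: G = H - T*S = -2.239e-19 - 4.361e-19
Step 3: G = -6.6e-19 J

-6.6e-19


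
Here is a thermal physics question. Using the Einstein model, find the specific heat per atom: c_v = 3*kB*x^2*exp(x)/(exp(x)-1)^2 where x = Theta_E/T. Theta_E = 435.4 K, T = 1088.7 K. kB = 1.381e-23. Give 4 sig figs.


Step 1: x = Theta_E/T = 435.4/1088.7 = 0.3999
Step 2: x^2 = 0.1599
Step 3: exp(x) = 1.492
Step 4: c_v = 3*1.381e-23*0.1599*1.492/(1.492-1)^2 = 4.088e-23

4.088e-23


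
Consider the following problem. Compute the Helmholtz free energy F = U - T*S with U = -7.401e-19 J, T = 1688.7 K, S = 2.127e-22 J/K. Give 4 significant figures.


Step 1: T*S = 1688.7 * 2.127e-22 = 3.592e-19 J
Step 2: F = U - T*S = -7.401e-19 - 3.592e-19
Step 3: F = -1.099e-18 J

-1.099e-18


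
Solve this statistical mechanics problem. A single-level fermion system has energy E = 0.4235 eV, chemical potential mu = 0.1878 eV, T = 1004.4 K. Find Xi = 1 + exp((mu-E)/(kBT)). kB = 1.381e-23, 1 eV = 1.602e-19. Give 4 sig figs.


Step 1: (mu - E) = 0.1878 - 0.4235 = -0.2357 eV
Step 2: x = (mu-E)*eV/(kB*T) = -0.2357*1.602e-19/(1.381e-23*1004.4) = -2.722
Step 3: exp(x) = 0.06573
Step 4: Xi = 1 + 0.06573 = 1.066

1.066


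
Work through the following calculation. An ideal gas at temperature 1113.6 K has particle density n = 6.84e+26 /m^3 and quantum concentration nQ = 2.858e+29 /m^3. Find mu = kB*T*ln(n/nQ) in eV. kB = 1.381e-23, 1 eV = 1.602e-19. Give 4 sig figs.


Step 1: n/nQ = 6.84e+26/2.858e+29 = 0.002393
Step 2: ln(n/nQ) = -6.035
Step 3: mu = kB*T*ln(n/nQ) = 1.538e-20*-6.035 = -9.281e-20 J
Step 4: Convert to eV: -9.281e-20/1.602e-19 = -0.5794 eV

-0.5794


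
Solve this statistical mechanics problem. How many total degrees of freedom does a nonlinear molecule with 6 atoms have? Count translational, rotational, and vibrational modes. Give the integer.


Step 1: Translational DOF = 3
Step 2: Rotational DOF (nonlinear) = 3
Step 3: Vibrational DOF = 3*6 - 6 = 12
Step 4: Total = 3 + 3 + 12 = 18

18


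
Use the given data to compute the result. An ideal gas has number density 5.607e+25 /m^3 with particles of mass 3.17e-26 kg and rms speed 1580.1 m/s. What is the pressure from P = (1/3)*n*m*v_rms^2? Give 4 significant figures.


Step 1: v_rms^2 = 1580.1^2 = 2.497e+06
Step 2: n*m = 5.607e+25*3.17e-26 = 1.777
Step 3: P = (1/3)*1.777*2.497e+06 = 1.479e+06 Pa

1.479e+06


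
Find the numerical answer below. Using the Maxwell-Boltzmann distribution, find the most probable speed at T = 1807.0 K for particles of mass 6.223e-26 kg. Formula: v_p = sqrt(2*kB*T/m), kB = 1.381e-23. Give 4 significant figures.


Step 1: Numerator = 2*kB*T = 2*1.381e-23*1807.0 = 4.991e-20
Step 2: Ratio = 4.991e-20 / 6.223e-26 = 8.02e+05
Step 3: v_p = sqrt(8.02e+05) = 895.6 m/s

895.6


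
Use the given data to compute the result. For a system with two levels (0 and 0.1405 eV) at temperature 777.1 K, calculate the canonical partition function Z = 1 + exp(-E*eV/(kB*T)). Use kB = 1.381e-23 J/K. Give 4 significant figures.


Step 1: Compute beta*E = E*eV/(kB*T) = 0.1405*1.602e-19/(1.381e-23*777.1) = 2.097
Step 2: exp(-beta*E) = exp(-2.097) = 0.1228
Step 3: Z = 1 + 0.1228 = 1.123

1.123


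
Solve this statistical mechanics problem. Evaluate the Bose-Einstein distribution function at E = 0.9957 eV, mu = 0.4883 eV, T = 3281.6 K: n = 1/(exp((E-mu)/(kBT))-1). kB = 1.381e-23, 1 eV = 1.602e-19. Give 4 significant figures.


Step 1: (E - mu) = 0.5074 eV
Step 2: x = (E-mu)*eV/(kB*T) = 0.5074*1.602e-19/(1.381e-23*3281.6) = 1.794
Step 3: exp(x) = 6.011
Step 4: n = 1/(exp(x)-1) = 0.1996

0.1996


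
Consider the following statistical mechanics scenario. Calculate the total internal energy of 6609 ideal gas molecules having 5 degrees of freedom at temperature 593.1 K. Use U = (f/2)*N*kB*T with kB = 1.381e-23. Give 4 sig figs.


Step 1: f/2 = 5/2 = 2.5
Step 2: N*kB*T = 6609*1.381e-23*593.1 = 5.413e-17
Step 3: U = 2.5 * 5.413e-17 = 1.353e-16 J

1.353e-16


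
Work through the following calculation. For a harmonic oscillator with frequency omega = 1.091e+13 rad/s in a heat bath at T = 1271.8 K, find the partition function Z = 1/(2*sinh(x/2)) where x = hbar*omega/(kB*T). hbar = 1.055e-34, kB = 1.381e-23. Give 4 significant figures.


Step 1: Compute x = hbar*omega/(kB*T) = 1.055e-34*1.091e+13/(1.381e-23*1271.8) = 0.06553
Step 2: x/2 = 0.03277
Step 3: sinh(x/2) = 0.03277
Step 4: Z = 1/(2*0.03277) = 15.26

15.26


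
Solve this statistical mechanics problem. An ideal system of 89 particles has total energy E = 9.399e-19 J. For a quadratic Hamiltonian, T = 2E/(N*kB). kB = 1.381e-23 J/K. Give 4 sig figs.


Step 1: Numerator = 2*E = 2*9.399e-19 = 1.88e-18 J
Step 2: Denominator = N*kB = 89*1.381e-23 = 1.229e-21
Step 3: T = 1.88e-18 / 1.229e-21 = 1529 K

1529


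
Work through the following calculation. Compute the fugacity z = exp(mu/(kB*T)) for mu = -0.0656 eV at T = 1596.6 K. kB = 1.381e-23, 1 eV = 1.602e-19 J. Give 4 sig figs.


Step 1: Convert mu to Joules: -0.0656*1.602e-19 = -1.051e-20 J
Step 2: kB*T = 1.381e-23*1596.6 = 2.205e-20 J
Step 3: mu/(kB*T) = -0.4766
Step 4: z = exp(-0.4766) = 0.6209

0.6209


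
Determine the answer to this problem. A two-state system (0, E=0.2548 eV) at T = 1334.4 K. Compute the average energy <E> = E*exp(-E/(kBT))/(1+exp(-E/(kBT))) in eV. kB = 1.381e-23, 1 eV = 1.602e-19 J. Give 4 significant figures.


Step 1: beta*E = 0.2548*1.602e-19/(1.381e-23*1334.4) = 2.215
Step 2: exp(-beta*E) = 0.1091
Step 3: <E> = 0.2548*0.1091/(1+0.1091) = 0.02507 eV

0.02507


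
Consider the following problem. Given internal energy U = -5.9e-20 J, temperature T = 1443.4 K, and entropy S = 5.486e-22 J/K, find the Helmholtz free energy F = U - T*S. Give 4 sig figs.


Step 1: T*S = 1443.4 * 5.486e-22 = 7.918e-19 J
Step 2: F = U - T*S = -5.9e-20 - 7.918e-19
Step 3: F = -8.508e-19 J

-8.508e-19


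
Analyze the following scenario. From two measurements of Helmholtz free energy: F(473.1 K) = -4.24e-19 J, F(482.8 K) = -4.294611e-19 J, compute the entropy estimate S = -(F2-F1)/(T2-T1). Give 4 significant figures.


Step 1: dF = F2 - F1 = -4.294611e-19 - (-4.24e-19) = -5.4611e-21 J
Step 2: dT = T2 - T1 = 482.8 - 473.1 = 9.7 K
Step 3: S = -dF/dT = -(-5.4611e-21)/9.7 = 5.63e-22 J/K

5.63e-22


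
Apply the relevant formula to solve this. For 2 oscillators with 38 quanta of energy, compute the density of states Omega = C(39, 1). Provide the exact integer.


Step 1: Use binomial coefficient C(39, 1)
Step 2: Numerator = 39! / 38!
Step 3: Denominator = 1!
Step 4: Omega = 39

39


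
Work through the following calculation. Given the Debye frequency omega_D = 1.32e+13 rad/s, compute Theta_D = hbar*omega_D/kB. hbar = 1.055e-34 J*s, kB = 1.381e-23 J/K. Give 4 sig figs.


Step 1: hbar*omega_D = 1.055e-34 * 1.32e+13 = 1.393e-21 J
Step 2: Theta_D = 1.393e-21 / 1.381e-23
Step 3: Theta_D = 100.8 K

100.8


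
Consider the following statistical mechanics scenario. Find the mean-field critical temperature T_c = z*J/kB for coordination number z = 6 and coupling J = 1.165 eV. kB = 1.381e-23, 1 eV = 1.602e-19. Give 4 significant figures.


Step 1: z*J = 6*1.165 = 6.99 eV
Step 2: Convert to Joules: 6.99*1.602e-19 = 1.12e-18 J
Step 3: T_c = 1.12e-18 / 1.381e-23 = 8.109e+04 K

8.109e+04


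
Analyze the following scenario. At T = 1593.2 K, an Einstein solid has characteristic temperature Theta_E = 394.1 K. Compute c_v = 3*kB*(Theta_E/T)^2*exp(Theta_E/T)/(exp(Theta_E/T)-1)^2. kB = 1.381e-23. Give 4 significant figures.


Step 1: x = Theta_E/T = 394.1/1593.2 = 0.2474
Step 2: x^2 = 0.06119
Step 3: exp(x) = 1.281
Step 4: c_v = 3*1.381e-23*0.06119*1.281/(1.281-1)^2 = 4.122e-23

4.122e-23


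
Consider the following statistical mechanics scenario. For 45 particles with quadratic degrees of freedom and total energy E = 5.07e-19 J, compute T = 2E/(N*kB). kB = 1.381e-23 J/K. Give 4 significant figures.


Step 1: Numerator = 2*E = 2*5.07e-19 = 1.014e-18 J
Step 2: Denominator = N*kB = 45*1.381e-23 = 6.215e-22
Step 3: T = 1.014e-18 / 6.215e-22 = 1632 K

1632


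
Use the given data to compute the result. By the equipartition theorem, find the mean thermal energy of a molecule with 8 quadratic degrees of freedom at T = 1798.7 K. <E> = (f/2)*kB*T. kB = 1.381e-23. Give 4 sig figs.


Step 1: f/2 = 8/2 = 4
Step 2: kB*T = 1.381e-23 * 1798.7 = 2.484e-20
Step 3: <E> = 4 * 2.484e-20 = 9.936e-20 J

9.936e-20


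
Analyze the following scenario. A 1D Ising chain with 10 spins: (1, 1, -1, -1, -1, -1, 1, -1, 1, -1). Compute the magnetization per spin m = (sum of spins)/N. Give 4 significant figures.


Step 1: Count up spins (+1): 4, down spins (-1): 6
Step 2: Total magnetization M = 4 - 6 = -2
Step 3: m = M/N = -2/10 = -0.2

-0.2


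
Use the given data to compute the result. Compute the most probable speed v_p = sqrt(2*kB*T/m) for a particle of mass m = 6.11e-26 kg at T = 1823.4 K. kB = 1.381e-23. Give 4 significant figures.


Step 1: Numerator = 2*kB*T = 2*1.381e-23*1823.4 = 5.036e-20
Step 2: Ratio = 5.036e-20 / 6.11e-26 = 8.243e+05
Step 3: v_p = sqrt(8.243e+05) = 907.9 m/s

907.9


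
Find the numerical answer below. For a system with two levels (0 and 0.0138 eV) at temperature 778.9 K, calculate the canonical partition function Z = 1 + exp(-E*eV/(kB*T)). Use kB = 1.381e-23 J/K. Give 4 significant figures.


Step 1: Compute beta*E = E*eV/(kB*T) = 0.0138*1.602e-19/(1.381e-23*778.9) = 0.2055
Step 2: exp(-beta*E) = exp(-0.2055) = 0.8142
Step 3: Z = 1 + 0.8142 = 1.814

1.814


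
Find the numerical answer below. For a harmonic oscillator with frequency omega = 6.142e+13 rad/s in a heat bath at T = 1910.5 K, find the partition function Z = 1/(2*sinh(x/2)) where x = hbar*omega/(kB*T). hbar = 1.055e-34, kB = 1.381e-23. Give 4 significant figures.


Step 1: Compute x = hbar*omega/(kB*T) = 1.055e-34*6.142e+13/(1.381e-23*1910.5) = 0.2456
Step 2: x/2 = 0.1228
Step 3: sinh(x/2) = 0.1231
Step 4: Z = 1/(2*0.1231) = 4.062

4.062


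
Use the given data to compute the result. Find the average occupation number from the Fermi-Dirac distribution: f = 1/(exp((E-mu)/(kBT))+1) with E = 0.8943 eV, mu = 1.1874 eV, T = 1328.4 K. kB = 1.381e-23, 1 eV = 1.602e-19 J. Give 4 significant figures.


Step 1: (E - mu) = 0.8943 - 1.1874 = -0.2931 eV
Step 2: Convert: (E-mu)*eV = -4.695e-20 J
Step 3: x = (E-mu)*eV/(kB*T) = -2.56
Step 4: f = 1/(exp(-2.56)+1) = 0.9282

0.9282


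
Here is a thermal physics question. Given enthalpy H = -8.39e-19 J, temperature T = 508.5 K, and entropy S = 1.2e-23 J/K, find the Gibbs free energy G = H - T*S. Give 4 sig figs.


Step 1: T*S = 508.5 * 1.2e-23 = 6.102e-21 J
Step 2: G = H - T*S = -8.39e-19 - 6.102e-21
Step 3: G = -8.451e-19 J

-8.451e-19


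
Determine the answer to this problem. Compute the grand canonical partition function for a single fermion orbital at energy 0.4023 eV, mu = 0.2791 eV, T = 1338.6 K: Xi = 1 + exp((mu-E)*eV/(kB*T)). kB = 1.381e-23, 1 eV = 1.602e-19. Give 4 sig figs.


Step 1: (mu - E) = 0.2791 - 0.4023 = -0.1232 eV
Step 2: x = (mu-E)*eV/(kB*T) = -0.1232*1.602e-19/(1.381e-23*1338.6) = -1.068
Step 3: exp(x) = 0.3438
Step 4: Xi = 1 + 0.3438 = 1.344

1.344


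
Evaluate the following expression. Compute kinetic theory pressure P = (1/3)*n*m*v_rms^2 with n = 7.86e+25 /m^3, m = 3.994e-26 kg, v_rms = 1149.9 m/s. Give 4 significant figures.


Step 1: v_rms^2 = 1149.9^2 = 1.322e+06
Step 2: n*m = 7.86e+25*3.994e-26 = 3.139
Step 3: P = (1/3)*3.139*1.322e+06 = 1.384e+06 Pa

1.384e+06


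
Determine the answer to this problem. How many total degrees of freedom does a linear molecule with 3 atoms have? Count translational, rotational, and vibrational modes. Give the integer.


Step 1: Translational DOF = 3
Step 2: Rotational DOF (linear) = 2
Step 3: Vibrational DOF = 3*3 - 5 = 4
Step 4: Total = 3 + 2 + 4 = 9

9


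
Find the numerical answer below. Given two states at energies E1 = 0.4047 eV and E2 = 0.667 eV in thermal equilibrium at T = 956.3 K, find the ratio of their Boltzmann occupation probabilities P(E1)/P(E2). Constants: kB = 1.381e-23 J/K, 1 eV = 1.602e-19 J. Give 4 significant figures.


Step 1: Compute energy difference dE = E1 - E2 = 0.4047 - 0.667 = -0.2623 eV
Step 2: Convert to Joules: dE_J = -0.2623 * 1.602e-19 = -4.202e-20 J
Step 3: Compute exponent = -dE_J / (kB * T) = -(-4.202e-20) / (1.381e-23 * 956.3) = 3.182
Step 4: P(E1)/P(E2) = exp(3.182) = 24.09

24.09


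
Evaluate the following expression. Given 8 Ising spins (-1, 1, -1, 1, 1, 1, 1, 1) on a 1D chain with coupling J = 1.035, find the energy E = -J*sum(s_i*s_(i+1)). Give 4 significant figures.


Step 1: Nearest-neighbor products: -1, -1, -1, 1, 1, 1, 1
Step 2: Sum of products = 1
Step 3: E = -1.035 * 1 = -1.035

-1.035


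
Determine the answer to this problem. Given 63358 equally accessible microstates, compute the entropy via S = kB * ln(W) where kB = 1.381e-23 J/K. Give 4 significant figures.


Step 1: ln(W) = ln(63358) = 11.06
Step 2: S = kB * ln(W) = 1.381e-23 * 11.06
Step 3: S = 1.527e-22 J/K

1.527e-22


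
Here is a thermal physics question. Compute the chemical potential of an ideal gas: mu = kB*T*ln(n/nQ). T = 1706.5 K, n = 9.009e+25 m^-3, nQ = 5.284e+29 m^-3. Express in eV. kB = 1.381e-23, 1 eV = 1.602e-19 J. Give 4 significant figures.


Step 1: n/nQ = 9.009e+25/5.284e+29 = 0.0001705
Step 2: ln(n/nQ) = -8.677
Step 3: mu = kB*T*ln(n/nQ) = 2.357e-20*-8.677 = -2.045e-19 J
Step 4: Convert to eV: -2.045e-19/1.602e-19 = -1.276 eV

-1.276


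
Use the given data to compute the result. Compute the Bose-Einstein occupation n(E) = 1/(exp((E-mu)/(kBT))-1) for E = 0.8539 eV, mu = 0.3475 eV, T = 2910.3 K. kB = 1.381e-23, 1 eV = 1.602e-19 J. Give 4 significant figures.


Step 1: (E - mu) = 0.5064 eV
Step 2: x = (E-mu)*eV/(kB*T) = 0.5064*1.602e-19/(1.381e-23*2910.3) = 2.018
Step 3: exp(x) = 7.527
Step 4: n = 1/(exp(x)-1) = 0.1532

0.1532


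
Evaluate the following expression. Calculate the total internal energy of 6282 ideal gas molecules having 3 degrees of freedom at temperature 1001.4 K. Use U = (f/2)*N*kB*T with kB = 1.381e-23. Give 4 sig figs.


Step 1: f/2 = 3/2 = 1.5
Step 2: N*kB*T = 6282*1.381e-23*1001.4 = 8.688e-17
Step 3: U = 1.5 * 8.688e-17 = 1.303e-16 J

1.303e-16


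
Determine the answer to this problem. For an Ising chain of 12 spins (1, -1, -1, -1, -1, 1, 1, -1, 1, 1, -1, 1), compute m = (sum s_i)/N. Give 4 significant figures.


Step 1: Count up spins (+1): 6, down spins (-1): 6
Step 2: Total magnetization M = 6 - 6 = 0
Step 3: m = M/N = 0/12 = 0

0


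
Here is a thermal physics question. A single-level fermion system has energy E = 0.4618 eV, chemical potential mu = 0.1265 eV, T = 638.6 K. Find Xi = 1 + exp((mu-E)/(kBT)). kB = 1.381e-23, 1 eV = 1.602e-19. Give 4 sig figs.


Step 1: (mu - E) = 0.1265 - 0.4618 = -0.3353 eV
Step 2: x = (mu-E)*eV/(kB*T) = -0.3353*1.602e-19/(1.381e-23*638.6) = -6.091
Step 3: exp(x) = 0.002264
Step 4: Xi = 1 + 0.002264 = 1.002

1.002


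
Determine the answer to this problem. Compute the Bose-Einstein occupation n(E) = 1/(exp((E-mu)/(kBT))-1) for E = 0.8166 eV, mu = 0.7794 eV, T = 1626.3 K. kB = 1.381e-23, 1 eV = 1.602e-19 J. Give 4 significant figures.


Step 1: (E - mu) = 0.0372 eV
Step 2: x = (E-mu)*eV/(kB*T) = 0.0372*1.602e-19/(1.381e-23*1626.3) = 0.2653
Step 3: exp(x) = 1.304
Step 4: n = 1/(exp(x)-1) = 3.291

3.291


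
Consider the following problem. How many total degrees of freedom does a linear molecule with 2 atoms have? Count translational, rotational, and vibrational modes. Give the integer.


Step 1: Translational DOF = 3
Step 2: Rotational DOF (linear) = 2
Step 3: Vibrational DOF = 3*2 - 5 = 1
Step 4: Total = 3 + 2 + 1 = 6

6


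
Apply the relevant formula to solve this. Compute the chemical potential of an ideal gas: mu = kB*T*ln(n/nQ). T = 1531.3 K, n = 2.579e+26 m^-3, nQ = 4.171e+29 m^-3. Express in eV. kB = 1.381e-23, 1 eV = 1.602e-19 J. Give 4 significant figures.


Step 1: n/nQ = 2.579e+26/4.171e+29 = 0.0006183
Step 2: ln(n/nQ) = -7.389
Step 3: mu = kB*T*ln(n/nQ) = 2.115e-20*-7.389 = -1.562e-19 J
Step 4: Convert to eV: -1.562e-19/1.602e-19 = -0.9753 eV

-0.9753


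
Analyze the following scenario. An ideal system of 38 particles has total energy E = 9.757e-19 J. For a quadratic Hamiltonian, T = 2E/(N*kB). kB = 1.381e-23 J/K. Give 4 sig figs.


Step 1: Numerator = 2*E = 2*9.757e-19 = 1.951e-18 J
Step 2: Denominator = N*kB = 38*1.381e-23 = 5.248e-22
Step 3: T = 1.951e-18 / 5.248e-22 = 3719 K

3719


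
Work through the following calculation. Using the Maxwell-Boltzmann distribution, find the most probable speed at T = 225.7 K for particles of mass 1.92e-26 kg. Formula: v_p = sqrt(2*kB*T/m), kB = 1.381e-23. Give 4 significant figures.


Step 1: Numerator = 2*kB*T = 2*1.381e-23*225.7 = 6.234e-21
Step 2: Ratio = 6.234e-21 / 1.92e-26 = 3.247e+05
Step 3: v_p = sqrt(3.247e+05) = 569.8 m/s

569.8


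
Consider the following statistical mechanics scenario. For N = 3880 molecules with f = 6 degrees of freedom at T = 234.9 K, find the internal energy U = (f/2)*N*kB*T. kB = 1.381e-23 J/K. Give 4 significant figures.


Step 1: f/2 = 6/2 = 3.0
Step 2: N*kB*T = 3880*1.381e-23*234.9 = 1.259e-17
Step 3: U = 3.0 * 1.259e-17 = 3.776e-17 J

3.776e-17


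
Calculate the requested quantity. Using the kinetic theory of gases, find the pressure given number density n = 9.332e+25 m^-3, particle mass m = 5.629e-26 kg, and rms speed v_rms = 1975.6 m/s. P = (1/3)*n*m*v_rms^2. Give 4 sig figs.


Step 1: v_rms^2 = 1975.6^2 = 3.903e+06
Step 2: n*m = 9.332e+25*5.629e-26 = 5.253
Step 3: P = (1/3)*5.253*3.903e+06 = 6.834e+06 Pa

6.834e+06


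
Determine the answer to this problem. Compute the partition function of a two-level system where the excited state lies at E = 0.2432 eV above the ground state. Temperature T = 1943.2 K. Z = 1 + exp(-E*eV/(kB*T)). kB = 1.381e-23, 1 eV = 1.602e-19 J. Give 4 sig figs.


Step 1: Compute beta*E = E*eV/(kB*T) = 0.2432*1.602e-19/(1.381e-23*1943.2) = 1.452
Step 2: exp(-beta*E) = exp(-1.452) = 0.2341
Step 3: Z = 1 + 0.2341 = 1.234

1.234


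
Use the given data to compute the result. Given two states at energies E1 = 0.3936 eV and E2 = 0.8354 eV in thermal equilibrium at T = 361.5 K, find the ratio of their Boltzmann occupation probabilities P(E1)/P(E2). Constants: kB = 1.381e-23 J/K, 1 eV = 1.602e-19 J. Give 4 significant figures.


Step 1: Compute energy difference dE = E1 - E2 = 0.3936 - 0.8354 = -0.4418 eV
Step 2: Convert to Joules: dE_J = -0.4418 * 1.602e-19 = -7.078e-20 J
Step 3: Compute exponent = -dE_J / (kB * T) = -(-7.078e-20) / (1.381e-23 * 361.5) = 14.18
Step 4: P(E1)/P(E2) = exp(14.18) = 1.436e+06

1.436e+06


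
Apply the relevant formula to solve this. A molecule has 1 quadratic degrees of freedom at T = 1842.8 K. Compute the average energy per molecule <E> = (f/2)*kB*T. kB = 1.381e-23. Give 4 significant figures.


Step 1: f/2 = 1/2 = 0.5
Step 2: kB*T = 1.381e-23 * 1842.8 = 2.545e-20
Step 3: <E> = 0.5 * 2.545e-20 = 1.272e-20 J

1.272e-20


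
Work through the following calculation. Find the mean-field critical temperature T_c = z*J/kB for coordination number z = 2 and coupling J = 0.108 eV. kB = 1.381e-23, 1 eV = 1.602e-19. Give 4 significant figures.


Step 1: z*J = 2*0.108 = 0.216 eV
Step 2: Convert to Joules: 0.216*1.602e-19 = 3.46e-20 J
Step 3: T_c = 3.46e-20 / 1.381e-23 = 2506 K

2506


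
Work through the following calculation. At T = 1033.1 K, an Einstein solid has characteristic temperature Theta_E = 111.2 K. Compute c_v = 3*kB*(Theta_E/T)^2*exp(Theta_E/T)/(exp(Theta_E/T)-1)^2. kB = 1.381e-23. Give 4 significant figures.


Step 1: x = Theta_E/T = 111.2/1033.1 = 0.1076
Step 2: x^2 = 0.01159
Step 3: exp(x) = 1.114
Step 4: c_v = 3*1.381e-23*0.01159*1.114/(1.114-1)^2 = 4.139e-23

4.139e-23


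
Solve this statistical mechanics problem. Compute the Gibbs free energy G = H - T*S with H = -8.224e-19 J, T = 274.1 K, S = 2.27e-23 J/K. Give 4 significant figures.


Step 1: T*S = 274.1 * 2.27e-23 = 6.222e-21 J
Step 2: G = H - T*S = -8.224e-19 - 6.222e-21
Step 3: G = -8.286e-19 J

-8.286e-19


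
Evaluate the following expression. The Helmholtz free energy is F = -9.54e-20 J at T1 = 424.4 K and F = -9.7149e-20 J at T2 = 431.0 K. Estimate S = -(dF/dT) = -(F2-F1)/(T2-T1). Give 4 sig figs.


Step 1: dF = F2 - F1 = -9.7149e-20 - (-9.54e-20) = -1.749e-21 J
Step 2: dT = T2 - T1 = 431.0 - 424.4 = 6.6 K
Step 3: S = -dF/dT = -(-1.749e-21)/6.6 = 2.65e-22 J/K

2.65e-22


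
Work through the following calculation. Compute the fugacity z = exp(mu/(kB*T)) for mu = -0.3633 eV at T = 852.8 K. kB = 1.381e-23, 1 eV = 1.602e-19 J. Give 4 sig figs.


Step 1: Convert mu to Joules: -0.3633*1.602e-19 = -5.82e-20 J
Step 2: kB*T = 1.381e-23*852.8 = 1.178e-20 J
Step 3: mu/(kB*T) = -4.942
Step 4: z = exp(-4.942) = 0.007142

0.007142


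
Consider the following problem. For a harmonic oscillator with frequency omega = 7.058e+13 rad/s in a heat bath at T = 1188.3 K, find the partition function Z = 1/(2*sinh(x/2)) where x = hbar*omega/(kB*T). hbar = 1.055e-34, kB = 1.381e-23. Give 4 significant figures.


Step 1: Compute x = hbar*omega/(kB*T) = 1.055e-34*7.058e+13/(1.381e-23*1188.3) = 0.4537
Step 2: x/2 = 0.2269
Step 3: sinh(x/2) = 0.2288
Step 4: Z = 1/(2*0.2288) = 2.185

2.185


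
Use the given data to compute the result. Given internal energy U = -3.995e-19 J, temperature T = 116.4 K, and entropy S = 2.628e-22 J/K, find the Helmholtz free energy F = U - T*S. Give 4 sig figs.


Step 1: T*S = 116.4 * 2.628e-22 = 3.059e-20 J
Step 2: F = U - T*S = -3.995e-19 - 3.059e-20
Step 3: F = -4.301e-19 J

-4.301e-19


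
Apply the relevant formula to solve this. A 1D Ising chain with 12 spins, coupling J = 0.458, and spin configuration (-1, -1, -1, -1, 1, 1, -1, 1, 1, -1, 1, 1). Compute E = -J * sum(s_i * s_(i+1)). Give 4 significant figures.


Step 1: Nearest-neighbor products: 1, 1, 1, -1, 1, -1, -1, 1, -1, -1, 1
Step 2: Sum of products = 1
Step 3: E = -0.458 * 1 = -0.458

-0.458


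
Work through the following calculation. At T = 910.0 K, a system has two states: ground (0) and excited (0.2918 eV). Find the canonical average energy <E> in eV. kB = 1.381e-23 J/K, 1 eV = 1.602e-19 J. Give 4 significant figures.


Step 1: beta*E = 0.2918*1.602e-19/(1.381e-23*910.0) = 3.72
Step 2: exp(-beta*E) = 0.02424
Step 3: <E> = 0.2918*0.02424/(1+0.02424) = 0.006906 eV

0.006906


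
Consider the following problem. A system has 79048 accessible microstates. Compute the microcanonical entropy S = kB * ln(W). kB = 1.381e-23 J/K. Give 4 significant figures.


Step 1: ln(W) = ln(79048) = 11.28
Step 2: S = kB * ln(W) = 1.381e-23 * 11.28
Step 3: S = 1.557e-22 J/K

1.557e-22


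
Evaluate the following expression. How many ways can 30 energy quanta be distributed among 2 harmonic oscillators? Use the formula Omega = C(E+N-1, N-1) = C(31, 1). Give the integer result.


Step 1: Use binomial coefficient C(31, 1)
Step 2: Numerator = 31! / 30!
Step 3: Denominator = 1!
Step 4: Omega = 31

31


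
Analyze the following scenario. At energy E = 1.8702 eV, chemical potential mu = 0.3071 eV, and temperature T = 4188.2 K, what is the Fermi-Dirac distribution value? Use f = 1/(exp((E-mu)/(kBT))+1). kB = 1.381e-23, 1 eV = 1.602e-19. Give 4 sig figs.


Step 1: (E - mu) = 1.8702 - 0.3071 = 1.563 eV
Step 2: Convert: (E-mu)*eV = 2.504e-19 J
Step 3: x = (E-mu)*eV/(kB*T) = 4.329
Step 4: f = 1/(exp(4.329)+1) = 0.013

0.013


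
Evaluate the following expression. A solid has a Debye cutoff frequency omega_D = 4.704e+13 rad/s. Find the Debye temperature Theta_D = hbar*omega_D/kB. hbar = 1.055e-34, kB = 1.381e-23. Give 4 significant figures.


Step 1: hbar*omega_D = 1.055e-34 * 4.704e+13 = 4.963e-21 J
Step 2: Theta_D = 4.963e-21 / 1.381e-23
Step 3: Theta_D = 359.4 K

359.4


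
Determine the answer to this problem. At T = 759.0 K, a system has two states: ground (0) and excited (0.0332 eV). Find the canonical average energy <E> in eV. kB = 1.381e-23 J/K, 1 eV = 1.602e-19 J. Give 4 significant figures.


Step 1: beta*E = 0.0332*1.602e-19/(1.381e-23*759.0) = 0.5074
Step 2: exp(-beta*E) = 0.602
Step 3: <E> = 0.0332*0.602/(1+0.602) = 0.01248 eV

0.01248


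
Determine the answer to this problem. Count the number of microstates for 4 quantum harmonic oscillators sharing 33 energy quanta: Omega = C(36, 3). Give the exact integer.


Step 1: Use binomial coefficient C(36, 3)
Step 2: Numerator = 36! / 33!
Step 3: Denominator = 3!
Step 4: Omega = 7140

7140


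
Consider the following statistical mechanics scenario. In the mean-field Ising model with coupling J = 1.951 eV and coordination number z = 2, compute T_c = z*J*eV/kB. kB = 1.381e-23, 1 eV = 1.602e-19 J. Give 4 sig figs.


Step 1: z*J = 2*1.951 = 3.902 eV
Step 2: Convert to Joules: 3.902*1.602e-19 = 6.251e-19 J
Step 3: T_c = 6.251e-19 / 1.381e-23 = 4.526e+04 K

4.526e+04


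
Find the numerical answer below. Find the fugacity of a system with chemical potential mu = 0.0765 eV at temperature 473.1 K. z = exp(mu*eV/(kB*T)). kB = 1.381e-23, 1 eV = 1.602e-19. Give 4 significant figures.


Step 1: Convert mu to Joules: 0.0765*1.602e-19 = 1.226e-20 J
Step 2: kB*T = 1.381e-23*473.1 = 6.534e-21 J
Step 3: mu/(kB*T) = 1.876
Step 4: z = exp(1.876) = 6.526

6.526


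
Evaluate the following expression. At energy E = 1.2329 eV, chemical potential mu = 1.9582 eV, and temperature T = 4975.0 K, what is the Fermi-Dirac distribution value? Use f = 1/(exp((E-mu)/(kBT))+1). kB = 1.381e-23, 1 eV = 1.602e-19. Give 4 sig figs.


Step 1: (E - mu) = 1.2329 - 1.9582 = -0.7253 eV
Step 2: Convert: (E-mu)*eV = -1.162e-19 J
Step 3: x = (E-mu)*eV/(kB*T) = -1.691
Step 4: f = 1/(exp(-1.691)+1) = 0.8444

0.8444


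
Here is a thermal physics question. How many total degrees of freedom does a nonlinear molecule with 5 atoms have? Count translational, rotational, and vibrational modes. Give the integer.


Step 1: Translational DOF = 3
Step 2: Rotational DOF (nonlinear) = 3
Step 3: Vibrational DOF = 3*5 - 6 = 9
Step 4: Total = 3 + 3 + 9 = 15

15


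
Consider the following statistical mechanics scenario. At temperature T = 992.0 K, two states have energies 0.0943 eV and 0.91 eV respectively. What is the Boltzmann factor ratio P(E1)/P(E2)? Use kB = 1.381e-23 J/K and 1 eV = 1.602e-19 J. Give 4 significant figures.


Step 1: Compute energy difference dE = E1 - E2 = 0.0943 - 0.91 = -0.8157 eV
Step 2: Convert to Joules: dE_J = -0.8157 * 1.602e-19 = -1.307e-19 J
Step 3: Compute exponent = -dE_J / (kB * T) = -(-1.307e-19) / (1.381e-23 * 992.0) = 9.539
Step 4: P(E1)/P(E2) = exp(9.539) = 1.389e+04

1.389e+04
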